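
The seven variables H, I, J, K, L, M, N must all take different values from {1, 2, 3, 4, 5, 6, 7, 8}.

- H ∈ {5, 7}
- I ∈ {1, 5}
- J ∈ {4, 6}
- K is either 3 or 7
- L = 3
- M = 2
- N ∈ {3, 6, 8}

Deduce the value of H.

5

L has just one choice, so L = 3. Strike 3 from K, N.
M's domain is down to {2}, so M = 2.
K has just one choice, so K = 7. Strike 7 from H.
So H = 5.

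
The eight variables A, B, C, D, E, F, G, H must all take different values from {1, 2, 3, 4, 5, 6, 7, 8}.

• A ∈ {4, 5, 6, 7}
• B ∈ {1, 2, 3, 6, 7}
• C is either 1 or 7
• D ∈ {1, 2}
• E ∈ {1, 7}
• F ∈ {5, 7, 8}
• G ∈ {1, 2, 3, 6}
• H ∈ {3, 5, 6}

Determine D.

2

Among the 8 variables, 4 fits only A (and all 8 values in {1, 2, 3, 4, 5, 6, 7, 8} must be used), so A = 4.
The 7 still-open variables draw from only 7 values {1, 2, 3, 5, 6, 7, 8}, so each is used; only F can be 8, hence F = 8.
The 6 still-open variables together cover exactly {1, 2, 3, 5, 6, 7} — 6 values for 6 variables — and 5 appears only in H's list, so H = 5.
C and E share exactly the 2 values {1, 7}; by pigeonhole those values go to them, so strike 1, 7 from B, D, G.
So D = 2.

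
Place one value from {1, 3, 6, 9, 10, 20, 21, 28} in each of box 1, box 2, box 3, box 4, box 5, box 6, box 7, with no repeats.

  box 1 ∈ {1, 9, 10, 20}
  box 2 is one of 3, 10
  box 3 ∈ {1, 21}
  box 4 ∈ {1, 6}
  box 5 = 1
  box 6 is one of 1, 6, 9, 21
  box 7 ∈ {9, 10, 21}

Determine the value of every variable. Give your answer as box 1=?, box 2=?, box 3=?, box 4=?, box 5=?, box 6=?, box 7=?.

box 1=20, box 2=3, box 3=21, box 4=6, box 5=1, box 6=9, box 7=10

box 5 has just one choice, so box 5 = 1. Remove 1 from box 1, box 3, box 4, box 6.
box 3's domain is down to {21}, so box 3 = 21. So box 6, box 7 can't be 21.
That leaves box 4 = 6. So box 6 can't be 6.
That leaves box 6 = 9. Remove 9 from box 1, box 7.
box 7 must be 10 (only option left). Eliminate 10 elsewhere: box 1, box 2.
box 1 must be 20 (only option left).
That leaves box 2 = 3.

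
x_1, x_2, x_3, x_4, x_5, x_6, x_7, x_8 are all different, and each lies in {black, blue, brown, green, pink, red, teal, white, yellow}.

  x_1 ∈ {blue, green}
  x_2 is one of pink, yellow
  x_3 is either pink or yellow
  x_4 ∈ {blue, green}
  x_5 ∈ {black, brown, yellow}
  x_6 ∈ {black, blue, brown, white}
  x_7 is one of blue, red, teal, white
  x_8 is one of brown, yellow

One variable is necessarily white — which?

The 2 variables x_1 and x_4 are confined to {blue, green}, which locks those values in; drop them from x_6, x_7.
x_2 and x_3 share exactly the 2 values {pink, yellow}; by pigeonhole those values go to them, so strike pink, yellow from x_5, x_8.
x_8 must be brown (only option left). Eliminate brown elsewhere: x_5, x_6.
That leaves x_5 = black. So x_6 can't be black.
So white goes to x_6.

x_6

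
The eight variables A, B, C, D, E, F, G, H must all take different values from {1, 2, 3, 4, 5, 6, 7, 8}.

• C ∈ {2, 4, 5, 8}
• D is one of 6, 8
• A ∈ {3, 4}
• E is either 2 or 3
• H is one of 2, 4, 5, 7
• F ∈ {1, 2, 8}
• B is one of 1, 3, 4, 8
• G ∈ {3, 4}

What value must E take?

The 8 variables draw from only 8 values {1, 2, 3, 4, 5, 6, 7, 8}, so each is used; only D can be 6, hence D = 6.
Among the 7 still-open variables, 7 fits only H (and all 7 values in {1, 2, 3, 4, 5, 7, 8} must be used), so H = 7.
Among the 6 still-open variables, 5 fits only C (and all 6 values in {1, 2, 3, 4, 5, 8} must be used), so C = 5.
A and G between them cover only {3, 4} — a naked pair. Remove those values from B, E.
So E = 2.

2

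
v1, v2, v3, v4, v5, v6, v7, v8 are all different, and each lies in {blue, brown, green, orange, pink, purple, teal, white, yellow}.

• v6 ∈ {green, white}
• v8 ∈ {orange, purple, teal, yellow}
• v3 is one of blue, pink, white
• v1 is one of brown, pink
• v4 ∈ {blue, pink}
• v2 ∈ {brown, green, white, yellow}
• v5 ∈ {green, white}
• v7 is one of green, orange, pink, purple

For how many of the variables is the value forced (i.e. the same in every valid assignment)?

2

The 2 variables v5 and v6 are confined to {green, white}, which locks those values in; drop them from v2, v3, v7.
v3 and v4 share exactly the 2 values {blue, pink}; by pigeonhole those values go to them, so strike blue, pink from v1, v7.
v1 has just one choice, so v1 = brown. Remove brown from v2.
That leaves v2 = yellow. Eliminate yellow elsewhere: v8.
Determined: v1=brown, v2=yellow. The other variables each still have more than one consistent value. That makes 2.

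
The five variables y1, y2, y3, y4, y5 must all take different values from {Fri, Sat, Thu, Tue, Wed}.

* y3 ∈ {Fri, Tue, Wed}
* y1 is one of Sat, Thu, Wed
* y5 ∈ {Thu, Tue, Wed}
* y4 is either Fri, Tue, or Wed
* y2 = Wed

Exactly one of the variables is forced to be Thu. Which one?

y5

y2's domain is down to {Wed}, so y2 = Wed. So y1, y3, y4, y5 can't be Wed.
The 4 still-open variables together cover exactly {Fri, Sat, Thu, Tue} — 4 values for 4 variables — and Sat appears only in y1's list, so y1 = Sat.
The 3 still-open variables together cover exactly {Fri, Thu, Tue} — 3 values for 3 variables — and Thu appears only in y5's list, so y5 = Thu.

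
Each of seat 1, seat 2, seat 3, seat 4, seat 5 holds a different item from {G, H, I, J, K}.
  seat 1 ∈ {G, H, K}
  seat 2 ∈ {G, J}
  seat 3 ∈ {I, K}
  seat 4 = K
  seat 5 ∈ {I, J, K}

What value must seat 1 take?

seat 4 has just one choice, so seat 4 = K. Strike K from seat 1, seat 3, seat 5.
That leaves seat 3 = I. Strike I from seat 5.
seat 5 must be J (only option left). Remove J from seat 2.
seat 2 must be G (only option left). Eliminate G elsewhere: seat 1.
So seat 1 = H.

H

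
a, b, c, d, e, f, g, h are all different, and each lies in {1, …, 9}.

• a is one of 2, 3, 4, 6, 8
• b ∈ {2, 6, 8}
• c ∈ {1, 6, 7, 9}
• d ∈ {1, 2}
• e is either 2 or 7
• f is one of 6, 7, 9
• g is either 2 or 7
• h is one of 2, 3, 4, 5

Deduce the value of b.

8

The 2 variables e and g are confined to {2, 7}, which locks those values in; drop them from a, b, c, d, f, h.
d must be 1 (only option left). So c can't be 1.
c and f between them cover only {6, 9} — a naked pair. Remove those values from a, b.
So b = 8.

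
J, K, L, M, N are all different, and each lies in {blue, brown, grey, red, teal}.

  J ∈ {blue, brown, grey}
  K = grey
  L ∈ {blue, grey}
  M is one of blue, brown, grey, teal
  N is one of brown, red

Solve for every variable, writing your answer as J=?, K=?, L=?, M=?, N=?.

J=brown, K=grey, L=blue, M=teal, N=red

K must be grey (only option left). Eliminate grey elsewhere: J, L, M.
L has just one choice, so L = blue. So J, M can't be blue.
J has just one choice, so J = brown. Remove brown from M, N.
M must be teal (only option left).
N has just one choice, so N = red.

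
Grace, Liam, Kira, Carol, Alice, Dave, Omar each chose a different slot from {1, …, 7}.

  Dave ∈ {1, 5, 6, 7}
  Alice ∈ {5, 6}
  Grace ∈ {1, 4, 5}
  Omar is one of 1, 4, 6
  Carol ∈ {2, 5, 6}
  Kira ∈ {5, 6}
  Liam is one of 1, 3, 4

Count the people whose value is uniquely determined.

Among the 7 variables, 2 fits only Carol (and all 7 values in {1, 2, 3, 4, 5, 6, 7} must be used), so Carol = 2.
The 6 still-open variables draw from only 6 values {1, 3, 4, 5, 6, 7}, so each is used; only Liam can be 3, hence Liam = 3.
Among the 5 still-open variables, 7 fits only Dave (and all 5 values in {1, 4, 5, 6, 7} must be used), so Dave = 7.
Kira and Alice share exactly the 2 values {5, 6}; by pigeonhole those values go to them, so strike 5, 6 from Grace, Omar.
Determined: Liam=3, Carol=2, Dave=7. The other people each still have more than one consistent value. That makes 3.

3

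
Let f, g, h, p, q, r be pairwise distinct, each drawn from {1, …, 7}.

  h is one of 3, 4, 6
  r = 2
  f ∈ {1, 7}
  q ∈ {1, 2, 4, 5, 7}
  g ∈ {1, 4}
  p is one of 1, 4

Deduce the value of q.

5

r's domain is down to {2}, so r = 2. So q can't be 2.
g and p between them cover only {1, 4} — a naked pair. Remove those values from f, h, q.
f has just one choice, so f = 7. So q can't be 7.
So q = 5.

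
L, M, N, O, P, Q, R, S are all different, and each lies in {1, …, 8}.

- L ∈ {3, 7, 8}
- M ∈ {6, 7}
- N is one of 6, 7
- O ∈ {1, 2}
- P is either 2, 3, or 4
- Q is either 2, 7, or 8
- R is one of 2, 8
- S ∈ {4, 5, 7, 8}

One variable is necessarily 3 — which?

Among the 8 variables, 1 fits only O (and all 8 values in {1, 2, 3, 4, 5, 6, 7, 8} must be used), so O = 1.
Among the 7 still-open variables, 5 fits only S (and all 7 values in {2, 3, 4, 5, 6, 7, 8} must be used), so S = 5.
The 6 still-open variables together cover exactly {2, 3, 4, 6, 7, 8} — 6 values for 6 variables — and 4 appears only in P's list, so P = 4.
The 5 still-open variables draw from only 5 values {2, 3, 6, 7, 8}, so each is used; only L can be 3, hence L = 3.

L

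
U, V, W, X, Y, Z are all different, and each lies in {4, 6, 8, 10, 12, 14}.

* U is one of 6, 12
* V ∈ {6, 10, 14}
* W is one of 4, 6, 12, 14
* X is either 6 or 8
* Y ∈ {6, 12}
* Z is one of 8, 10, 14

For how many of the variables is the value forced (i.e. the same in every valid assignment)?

2

The 6 variables together cover exactly {4, 6, 8, 10, 12, 14} — 6 values for 6 variables — and 4 appears only in W's list, so W = 4.
The 2 variables U and Y are confined to {6, 12}, which locks those values in; drop them from V, X.
X must be 8 (only option left). Remove 8 from Z.
Determined: W=4, X=8. The other variables each still have more than one consistent value. That makes 2.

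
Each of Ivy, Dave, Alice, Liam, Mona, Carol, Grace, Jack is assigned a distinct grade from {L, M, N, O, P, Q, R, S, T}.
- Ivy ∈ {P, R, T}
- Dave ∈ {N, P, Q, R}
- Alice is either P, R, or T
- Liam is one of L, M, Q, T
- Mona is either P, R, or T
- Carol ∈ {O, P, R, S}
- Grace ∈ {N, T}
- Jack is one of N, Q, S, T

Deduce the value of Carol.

O

Ivy, Alice, Mona between them cover only {P, R, T} — a naked triple. Remove those values from Dave, Liam, Carol, Grace, Jack.
Grace has just one choice, so Grace = N. Eliminate N elsewhere: Dave, Jack.
Dave has just one choice, so Dave = Q. Remove Q from Liam, Jack.
Jack must be S (only option left). Remove S from Carol.
So Carol = O.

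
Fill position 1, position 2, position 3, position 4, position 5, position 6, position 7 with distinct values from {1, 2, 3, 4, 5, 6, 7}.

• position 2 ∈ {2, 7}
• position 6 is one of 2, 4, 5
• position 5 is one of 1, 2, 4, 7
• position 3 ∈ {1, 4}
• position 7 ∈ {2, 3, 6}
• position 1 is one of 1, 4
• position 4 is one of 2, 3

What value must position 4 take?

The 7 variables draw from only 7 values {1, 2, 3, 4, 5, 6, 7}, so each is used; only position 6 can be 5, hence position 6 = 5.
The 6 still-open variables together cover exactly {1, 2, 3, 4, 6, 7} — 6 values for 6 variables — and 6 appears only in position 7's list, so position 7 = 6.
The 5 still-open variables together cover exactly {1, 2, 3, 4, 7} — 5 values for 5 variables — and 3 appears only in position 4's list, so position 4 = 3.

3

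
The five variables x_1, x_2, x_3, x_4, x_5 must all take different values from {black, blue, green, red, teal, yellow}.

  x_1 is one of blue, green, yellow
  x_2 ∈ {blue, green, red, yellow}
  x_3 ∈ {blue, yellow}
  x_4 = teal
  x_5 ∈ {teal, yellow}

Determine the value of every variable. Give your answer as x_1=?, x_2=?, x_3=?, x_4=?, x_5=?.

x_1=green, x_2=red, x_3=blue, x_4=teal, x_5=yellow

x_4's domain is down to {teal}, so x_4 = teal. Remove teal from x_5.
x_5's domain is down to {yellow}, so x_5 = yellow. Strike yellow from x_1, x_2, x_3.
x_3 has just one choice, so x_3 = blue. Eliminate blue elsewhere: x_1, x_2.
That leaves x_1 = green. Eliminate green elsewhere: x_2.
x_2 must be red (only option left).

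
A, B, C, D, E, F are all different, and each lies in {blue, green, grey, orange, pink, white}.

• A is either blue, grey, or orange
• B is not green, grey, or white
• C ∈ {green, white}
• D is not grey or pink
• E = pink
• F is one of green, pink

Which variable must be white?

C

E's domain is down to {pink}, so E = pink. Remove pink from B, F.
That leaves F = green. Strike green from C, D.
So white goes to C.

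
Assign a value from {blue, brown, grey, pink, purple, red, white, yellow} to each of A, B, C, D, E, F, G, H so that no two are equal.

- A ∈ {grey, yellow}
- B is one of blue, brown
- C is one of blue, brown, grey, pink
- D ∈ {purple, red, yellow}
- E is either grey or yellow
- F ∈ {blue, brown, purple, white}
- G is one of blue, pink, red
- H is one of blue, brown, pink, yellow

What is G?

The 8 variables draw from only 8 values {blue, brown, grey, pink, purple, red, white, yellow}, so each is used; only F can be white, hence F = white.
Among the 7 still-open variables, purple fits only D (and all 7 values in {blue, brown, grey, pink, purple, red, yellow} must be used), so D = purple.
The 6 still-open variables draw from only 6 values {blue, brown, grey, pink, red, yellow}, so each is used; only G can be red, hence G = red.

red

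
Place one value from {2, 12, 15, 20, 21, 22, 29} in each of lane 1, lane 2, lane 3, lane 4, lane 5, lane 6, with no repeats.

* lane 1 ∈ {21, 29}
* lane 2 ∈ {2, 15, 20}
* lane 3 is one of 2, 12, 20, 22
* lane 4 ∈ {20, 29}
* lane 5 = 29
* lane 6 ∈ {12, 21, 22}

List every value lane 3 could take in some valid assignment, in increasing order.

2, 12, 22

lane 5's domain is down to {29}, so lane 5 = 29. Eliminate 29 elsewhere: lane 1, lane 4.
That leaves lane 1 = 21. Remove 21 from lane 6.
lane 4 has just one choice, so lane 4 = 20. Strike 20 from lane 2, lane 3.
No further eliminations apply; lane 3 can still be any of 2, 12, 22.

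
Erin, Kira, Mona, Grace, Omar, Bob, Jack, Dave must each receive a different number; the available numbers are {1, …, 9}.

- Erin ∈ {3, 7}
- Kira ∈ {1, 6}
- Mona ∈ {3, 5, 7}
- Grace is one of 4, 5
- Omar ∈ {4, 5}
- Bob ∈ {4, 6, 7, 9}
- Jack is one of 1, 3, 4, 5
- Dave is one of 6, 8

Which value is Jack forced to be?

1

Among the 8 variables, 8 fits only Dave (and all 8 values in {1, 3, 4, 5, 6, 7, 8, 9} must be used), so Dave = 8.
Among the 7 still-open variables, 9 fits only Bob (and all 7 values in {1, 3, 4, 5, 6, 7, 9} must be used), so Bob = 9.
The 6 still-open variables together cover exactly {1, 3, 4, 5, 6, 7} — 6 values for 6 variables — and 6 appears only in Kira's list, so Kira = 6.
The 5 still-open variables draw from only 5 values {1, 3, 4, 5, 7}, so each is used; only Jack can be 1, hence Jack = 1.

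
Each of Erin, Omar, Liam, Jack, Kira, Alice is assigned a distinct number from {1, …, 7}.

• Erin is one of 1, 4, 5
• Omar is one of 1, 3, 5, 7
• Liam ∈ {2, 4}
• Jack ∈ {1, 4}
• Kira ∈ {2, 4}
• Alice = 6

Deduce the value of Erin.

Alice has just one choice, so Alice = 6.
The 2 variables Liam and Kira are confined to {2, 4}, which locks those values in; drop them from Erin, Jack.
Jack must be 1 (only option left). Remove 1 from Erin, Omar.
So Erin = 5.

5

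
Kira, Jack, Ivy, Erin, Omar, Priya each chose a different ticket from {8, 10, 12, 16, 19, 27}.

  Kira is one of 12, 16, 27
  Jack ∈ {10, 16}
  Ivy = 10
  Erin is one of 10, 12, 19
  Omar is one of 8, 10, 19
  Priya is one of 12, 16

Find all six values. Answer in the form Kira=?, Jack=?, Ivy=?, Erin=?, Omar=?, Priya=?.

Kira=27, Jack=16, Ivy=10, Erin=19, Omar=8, Priya=12

Ivy must be 10 (only option left). So Jack, Erin, Omar can't be 10.
Jack has just one choice, so Jack = 16. So Kira, Priya can't be 16.
Priya must be 12 (only option left). Remove 12 from Kira, Erin.
Kira has just one choice, so Kira = 27.
That leaves Erin = 19. Eliminate 19 elsewhere: Omar.
That leaves Omar = 8.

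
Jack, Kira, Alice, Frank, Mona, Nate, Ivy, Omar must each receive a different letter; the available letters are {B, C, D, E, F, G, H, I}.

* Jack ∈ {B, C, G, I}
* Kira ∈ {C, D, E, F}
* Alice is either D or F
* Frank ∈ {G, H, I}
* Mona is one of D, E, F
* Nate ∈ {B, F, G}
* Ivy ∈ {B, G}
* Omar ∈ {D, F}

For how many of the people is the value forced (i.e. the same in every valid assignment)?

4

The 8 variables together cover exactly {B, C, D, E, F, G, H, I} — 8 values for 8 variables — and H appears only in Frank's list, so Frank = H.
The 7 still-open variables together cover exactly {B, C, D, E, F, G, I} — 7 values for 7 variables — and I appears only in Jack's list, so Jack = I.
Among the 6 still-open variables, C fits only Kira (and all 6 values in {B, C, D, E, F, G} must be used), so Kira = C.
Among the 5 still-open variables, E fits only Mona (and all 5 values in {B, D, E, F, G} must be used), so Mona = E.
The 2 variables Alice and Omar are confined to {D, F}, which locks those values in; drop them from Nate.
Determined: Jack=I, Kira=C, Frank=H, Mona=E. The other people each still have more than one consistent value. That makes 4.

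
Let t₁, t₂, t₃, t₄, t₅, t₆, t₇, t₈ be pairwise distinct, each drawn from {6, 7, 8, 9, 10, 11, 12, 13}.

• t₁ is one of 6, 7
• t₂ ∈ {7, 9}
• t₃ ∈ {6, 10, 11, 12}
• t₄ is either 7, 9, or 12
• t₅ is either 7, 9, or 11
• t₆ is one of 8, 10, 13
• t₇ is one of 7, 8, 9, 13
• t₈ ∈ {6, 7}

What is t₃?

The 2 variables t₁ and t₈ are confined to {6, 7}, which locks those values in; drop them from t₂, t₃, t₄, t₅, t₇.
t₂ has just one choice, so t₂ = 9. So t₄, t₅, t₇ can't be 9.
t₄'s domain is down to {12}, so t₄ = 12. Eliminate 12 elsewhere: t₃.
That leaves t₅ = 11. Eliminate 11 elsewhere: t₃.
So t₃ = 10.

10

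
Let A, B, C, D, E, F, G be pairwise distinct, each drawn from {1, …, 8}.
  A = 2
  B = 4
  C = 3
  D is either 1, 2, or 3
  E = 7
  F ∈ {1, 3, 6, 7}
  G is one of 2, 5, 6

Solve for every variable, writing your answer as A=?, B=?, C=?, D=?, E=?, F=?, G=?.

A has just one choice, so A = 2. Strike 2 from D, G.
That leaves B = 4.
C's domain is down to {3}, so C = 3. Remove 3 from D, F.
D's domain is down to {1}, so D = 1. Remove 1 from F.
E has just one choice, so E = 7. So F can't be 7.
F must be 6 (only option left). Remove 6 from G.
G has just one choice, so G = 5.

A=2, B=4, C=3, D=1, E=7, F=6, G=5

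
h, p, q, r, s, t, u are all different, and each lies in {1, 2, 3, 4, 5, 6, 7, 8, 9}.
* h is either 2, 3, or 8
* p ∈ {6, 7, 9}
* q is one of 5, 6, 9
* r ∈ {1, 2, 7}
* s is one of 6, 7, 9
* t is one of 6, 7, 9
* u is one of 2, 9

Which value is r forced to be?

1

The 3 variables p, s, t are confined to {6, 7, 9}, which locks those values in; drop them from q, r, u.
q has just one choice, so q = 5.
u has just one choice, so u = 2. So h, r can't be 2.
So r = 1.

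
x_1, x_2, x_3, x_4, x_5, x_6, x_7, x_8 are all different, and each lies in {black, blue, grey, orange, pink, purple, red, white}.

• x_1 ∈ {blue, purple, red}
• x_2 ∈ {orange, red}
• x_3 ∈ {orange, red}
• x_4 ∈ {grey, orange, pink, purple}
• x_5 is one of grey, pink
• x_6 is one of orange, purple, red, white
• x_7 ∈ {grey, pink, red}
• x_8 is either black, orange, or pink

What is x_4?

purple

Among the 8 variables, black fits only x_8 (and all 8 values in {black, blue, grey, orange, pink, purple, red, white} must be used), so x_8 = black.
The 7 still-open variables together cover exactly {blue, grey, orange, pink, purple, red, white} — 7 values for 7 variables — and blue appears only in x_1's list, so x_1 = blue.
The 6 still-open variables together cover exactly {grey, orange, pink, purple, red, white} — 6 values for 6 variables — and white appears only in x_6's list, so x_6 = white.
Among the 5 still-open variables, purple fits only x_4 (and all 5 values in {grey, orange, pink, purple, red} must be used), so x_4 = purple.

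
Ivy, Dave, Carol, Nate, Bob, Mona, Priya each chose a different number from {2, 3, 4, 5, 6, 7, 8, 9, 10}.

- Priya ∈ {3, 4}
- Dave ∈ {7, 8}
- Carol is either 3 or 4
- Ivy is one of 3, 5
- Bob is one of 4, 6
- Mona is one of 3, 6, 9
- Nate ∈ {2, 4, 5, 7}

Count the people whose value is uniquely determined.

Carol and Priya between them cover only {3, 4} — a naked pair. Remove those values from Ivy, Nate, Bob, Mona.
Ivy's domain is down to {5}, so Ivy = 5. Remove 5 from Nate.
Bob's domain is down to {6}, so Bob = 6. Remove 6 from Mona.
Mona has just one choice, so Mona = 9.
Determined: Ivy=5, Bob=6, Mona=9. The other people each still have more than one consistent value. That makes 3.

3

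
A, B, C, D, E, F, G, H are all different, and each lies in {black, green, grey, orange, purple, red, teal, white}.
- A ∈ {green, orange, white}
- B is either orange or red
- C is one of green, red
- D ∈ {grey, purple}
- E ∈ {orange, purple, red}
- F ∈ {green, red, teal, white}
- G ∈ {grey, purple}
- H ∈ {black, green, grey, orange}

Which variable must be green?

C

The 8 variables together cover exactly {black, green, grey, orange, purple, red, teal, white} — 8 values for 8 variables — and black appears only in H's list, so H = black.
The 7 still-open variables draw from only 7 values {green, grey, orange, purple, red, teal, white}, so each is used; only F can be teal, hence F = teal.
The 6 still-open variables draw from only 6 values {green, grey, orange, purple, red, white}, so each is used; only A can be white, hence A = white.
The 5 still-open variables together cover exactly {green, grey, orange, purple, red} — 5 values for 5 variables — and green appears only in C's list, so C = green.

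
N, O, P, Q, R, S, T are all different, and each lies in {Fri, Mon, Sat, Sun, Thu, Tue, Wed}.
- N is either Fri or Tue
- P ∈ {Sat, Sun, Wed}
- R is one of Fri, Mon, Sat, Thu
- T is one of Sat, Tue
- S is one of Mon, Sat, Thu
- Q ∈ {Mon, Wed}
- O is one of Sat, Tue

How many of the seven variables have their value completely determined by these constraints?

Among the 7 variables, Sun fits only P (and all 7 values in {Fri, Mon, Sat, Sun, Thu, Tue, Wed} must be used), so P = Sun.
Among the 6 still-open variables, Wed fits only Q (and all 6 values in {Fri, Mon, Sat, Thu, Tue, Wed} must be used), so Q = Wed.
O and T share exactly the 2 values {Sat, Tue}; by pigeonhole those values go to them, so strike Sat, Tue from N, R, S.
N's domain is down to {Fri}, so N = Fri. Strike Fri from R.
Determined: N=Fri, P=Sun, Q=Wed. The other variables each still have more than one consistent value. That makes 3.

3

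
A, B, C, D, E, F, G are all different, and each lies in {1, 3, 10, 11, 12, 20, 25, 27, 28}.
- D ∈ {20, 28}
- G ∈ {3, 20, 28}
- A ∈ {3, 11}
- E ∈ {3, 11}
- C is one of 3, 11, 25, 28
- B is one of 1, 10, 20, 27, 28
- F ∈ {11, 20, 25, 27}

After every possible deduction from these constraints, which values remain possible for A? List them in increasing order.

3, 11

The 2 variables A and E are confined to {3, 11}, which locks those values in; drop them from C, F, G.
The 2 variables D and G are confined to {20, 28}, which locks those values in; drop them from B, C, F.
That leaves C = 25. So F can't be 25.
That leaves F = 27. Eliminate 27 elsewhere: B.
No further eliminations apply; A can still be any of 3, 11.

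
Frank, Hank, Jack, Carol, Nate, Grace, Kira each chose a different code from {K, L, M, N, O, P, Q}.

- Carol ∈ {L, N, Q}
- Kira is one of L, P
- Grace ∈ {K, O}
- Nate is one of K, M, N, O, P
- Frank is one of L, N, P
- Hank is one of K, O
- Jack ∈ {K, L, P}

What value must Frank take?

Among the 7 variables, M fits only Nate (and all 7 values in {K, L, M, N, O, P, Q} must be used), so Nate = M.
The 6 still-open variables together cover exactly {K, L, N, O, P, Q} — 6 values for 6 variables — and Q appears only in Carol's list, so Carol = Q.
The 5 still-open variables draw from only 5 values {K, L, N, O, P}, so each is used; only Frank can be N, hence Frank = N.

N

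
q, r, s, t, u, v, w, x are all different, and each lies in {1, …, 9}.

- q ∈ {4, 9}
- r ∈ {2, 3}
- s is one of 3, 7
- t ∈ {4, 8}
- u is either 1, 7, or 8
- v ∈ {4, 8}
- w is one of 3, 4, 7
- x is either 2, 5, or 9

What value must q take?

9

Among the 8 variables, 1 fits only u (and all 8 values in {1, 2, 3, 4, 5, 7, 8, 9} must be used), so u = 1.
The 7 still-open variables together cover exactly {2, 3, 4, 5, 7, 8, 9} — 7 values for 7 variables — and 5 appears only in x's list, so x = 5.
Among the 6 still-open variables, 2 fits only r (and all 6 values in {2, 3, 4, 7, 8, 9} must be used), so r = 2.
Among the 5 still-open variables, 9 fits only q (and all 5 values in {3, 4, 7, 8, 9} must be used), so q = 9.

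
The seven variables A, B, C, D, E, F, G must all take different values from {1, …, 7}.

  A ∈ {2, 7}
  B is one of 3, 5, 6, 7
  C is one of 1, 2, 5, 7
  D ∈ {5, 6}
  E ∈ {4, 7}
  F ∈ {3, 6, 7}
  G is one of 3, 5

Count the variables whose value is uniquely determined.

3

Among the 7 variables, 1 fits only C (and all 7 values in {1, 2, 3, 4, 5, 6, 7} must be used), so C = 1.
The 6 still-open variables draw from only 6 values {2, 3, 4, 5, 6, 7}, so each is used; only A can be 2, hence A = 2.
The 5 still-open variables together cover exactly {3, 4, 5, 6, 7} — 5 values for 5 variables — and 4 appears only in E's list, so E = 4.
Determined: A=2, C=1, E=4. The other variables each still have more than one consistent value. That makes 3.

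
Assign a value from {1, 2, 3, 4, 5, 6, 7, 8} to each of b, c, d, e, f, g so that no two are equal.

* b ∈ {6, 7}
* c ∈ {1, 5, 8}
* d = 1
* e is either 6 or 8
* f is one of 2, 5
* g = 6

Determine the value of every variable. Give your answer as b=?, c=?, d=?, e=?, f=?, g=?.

d has just one choice, so d = 1. Strike 1 from c.
That leaves g = 6. Eliminate 6 elsewhere: b, e.
b must be 7 (only option left).
That leaves e = 8. Strike 8 from c.
That leaves c = 5. So f can't be 5.
That leaves f = 2.

b=7, c=5, d=1, e=8, f=2, g=6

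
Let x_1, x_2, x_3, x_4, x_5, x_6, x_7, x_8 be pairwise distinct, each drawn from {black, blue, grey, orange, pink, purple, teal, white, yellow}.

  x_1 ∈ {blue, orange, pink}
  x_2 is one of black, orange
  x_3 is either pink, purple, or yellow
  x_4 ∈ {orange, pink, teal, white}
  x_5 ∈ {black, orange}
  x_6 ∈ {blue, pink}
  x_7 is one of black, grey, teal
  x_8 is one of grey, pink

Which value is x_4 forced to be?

white

x_2 and x_5 between them cover only {black, orange} — a naked pair. Remove those values from x_1, x_4, x_7.
x_1 and x_6 between them cover only {blue, pink} — a naked pair. Remove those values from x_3, x_4, x_8.
x_8's domain is down to {grey}, so x_8 = grey. Eliminate grey elsewhere: x_7.
x_7 must be teal (only option left). Strike teal from x_4.
So x_4 = white.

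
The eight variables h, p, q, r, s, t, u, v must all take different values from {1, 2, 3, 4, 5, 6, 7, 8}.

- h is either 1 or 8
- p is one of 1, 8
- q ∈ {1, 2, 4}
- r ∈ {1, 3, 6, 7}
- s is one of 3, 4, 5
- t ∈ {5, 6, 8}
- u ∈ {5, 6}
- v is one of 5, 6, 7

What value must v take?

Among the 8 variables, 2 fits only q (and all 8 values in {1, 2, 3, 4, 5, 6, 7, 8} must be used), so q = 2.
The 7 still-open variables together cover exactly {1, 3, 4, 5, 6, 7, 8} — 7 values for 7 variables — and 4 appears only in s's list, so s = 4.
The 6 still-open variables together cover exactly {1, 3, 5, 6, 7, 8} — 6 values for 6 variables — and 3 appears only in r's list, so r = 3.
The 5 still-open variables together cover exactly {1, 5, 6, 7, 8} — 5 values for 5 variables — and 7 appears only in v's list, so v = 7.

7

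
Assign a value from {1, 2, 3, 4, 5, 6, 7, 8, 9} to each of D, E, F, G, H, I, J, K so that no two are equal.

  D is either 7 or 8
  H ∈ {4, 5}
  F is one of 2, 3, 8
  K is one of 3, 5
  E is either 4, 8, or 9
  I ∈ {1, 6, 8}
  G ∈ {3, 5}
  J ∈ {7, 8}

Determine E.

D and J between them cover only {7, 8} — a naked pair. Remove those values from E, F, I.
G and K share exactly the 2 values {3, 5}; by pigeonhole those values go to them, so strike 3, 5 from F, H.
F has just one choice, so F = 2.
H's domain is down to {4}, so H = 4. Strike 4 from E.
So E = 9.

9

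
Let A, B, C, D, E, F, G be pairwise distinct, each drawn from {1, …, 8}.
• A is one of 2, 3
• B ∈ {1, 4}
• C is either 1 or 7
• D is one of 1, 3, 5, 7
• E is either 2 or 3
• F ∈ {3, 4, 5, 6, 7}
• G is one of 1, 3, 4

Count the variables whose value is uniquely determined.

3

Among the 7 variables, 6 fits only F (and all 7 values in {1, 2, 3, 4, 5, 6, 7} must be used), so F = 6.
Among the 6 still-open variables, 5 fits only D (and all 6 values in {1, 2, 3, 4, 5, 7} must be used), so D = 5.
The 5 still-open variables together cover exactly {1, 2, 3, 4, 7} — 5 values for 5 variables — and 7 appears only in C's list, so C = 7.
A and E share exactly the 2 values {2, 3}; by pigeonhole those values go to them, so strike 2, 3 from G.
Determined: C=7, D=5, F=6. The other variables each still have more than one consistent value. That makes 3.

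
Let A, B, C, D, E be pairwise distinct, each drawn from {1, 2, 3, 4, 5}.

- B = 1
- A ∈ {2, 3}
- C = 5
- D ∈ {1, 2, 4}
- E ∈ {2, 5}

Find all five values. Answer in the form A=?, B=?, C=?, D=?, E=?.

A=3, B=1, C=5, D=4, E=2

B's domain is down to {1}, so B = 1. Eliminate 1 elsewhere: D.
C must be 5 (only option left). So E can't be 5.
E must be 2 (only option left). So A, D can't be 2.
That leaves A = 3.
D must be 4 (only option left).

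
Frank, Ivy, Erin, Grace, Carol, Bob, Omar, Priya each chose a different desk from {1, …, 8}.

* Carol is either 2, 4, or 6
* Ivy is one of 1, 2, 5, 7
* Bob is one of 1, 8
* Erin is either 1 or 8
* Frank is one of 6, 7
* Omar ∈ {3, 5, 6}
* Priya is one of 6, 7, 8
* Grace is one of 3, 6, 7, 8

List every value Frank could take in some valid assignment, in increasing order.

6, 7

The 8 variables draw from only 8 values {1, 2, 3, 4, 5, 6, 7, 8}, so each is used; only Carol can be 4, hence Carol = 4.
Among the 7 still-open variables, 2 fits only Ivy (and all 7 values in {1, 2, 3, 5, 6, 7, 8} must be used), so Ivy = 2.
Among the 6 still-open variables, 5 fits only Omar (and all 6 values in {1, 3, 5, 6, 7, 8} must be used), so Omar = 5.
The 5 still-open variables together cover exactly {1, 3, 6, 7, 8} — 5 values for 5 variables — and 3 appears only in Grace's list, so Grace = 3.
Erin and Bob between them cover only {1, 8} — a naked pair. Remove those values from Priya.
No further eliminations apply; Frank can still be any of 6, 7.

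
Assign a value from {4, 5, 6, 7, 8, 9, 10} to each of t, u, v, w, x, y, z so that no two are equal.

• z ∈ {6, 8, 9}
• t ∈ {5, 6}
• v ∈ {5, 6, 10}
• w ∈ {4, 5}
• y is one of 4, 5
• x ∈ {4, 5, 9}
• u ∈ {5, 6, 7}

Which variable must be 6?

The 7 variables draw from only 7 values {4, 5, 6, 7, 8, 9, 10}, so each is used; only u can be 7, hence u = 7.
The 6 still-open variables draw from only 6 values {4, 5, 6, 8, 9, 10}, so each is used; only z can be 8, hence z = 8.
Among the 5 still-open variables, 9 fits only x (and all 5 values in {4, 5, 6, 9, 10} must be used), so x = 9.
The 4 still-open variables together cover exactly {4, 5, 6, 10} — 4 values for 4 variables — and 10 appears only in v's list, so v = 10.
The 3 still-open variables together cover exactly {4, 5, 6} — 3 values for 3 variables — and 6 appears only in t's list, so t = 6.

t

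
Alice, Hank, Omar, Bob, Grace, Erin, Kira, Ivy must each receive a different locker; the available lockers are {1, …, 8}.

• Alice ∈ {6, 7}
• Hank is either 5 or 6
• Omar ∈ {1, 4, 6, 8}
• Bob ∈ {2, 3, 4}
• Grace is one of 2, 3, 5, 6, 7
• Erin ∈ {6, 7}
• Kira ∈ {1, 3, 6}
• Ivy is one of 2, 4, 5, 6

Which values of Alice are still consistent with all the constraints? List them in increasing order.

The 8 variables draw from only 8 values {1, 2, 3, 4, 5, 6, 7, 8}, so each is used; only Omar can be 8, hence Omar = 8.
The 7 still-open variables together cover exactly {1, 2, 3, 4, 5, 6, 7} — 7 values for 7 variables — and 1 appears only in Kira's list, so Kira = 1.
The 2 variables Alice and Erin are confined to {6, 7}, which locks those values in; drop them from Hank, Grace, Ivy.
Hank has just one choice, so Hank = 5. Remove 5 from Grace, Ivy.
No further eliminations apply; Alice can still be any of 6, 7.

6, 7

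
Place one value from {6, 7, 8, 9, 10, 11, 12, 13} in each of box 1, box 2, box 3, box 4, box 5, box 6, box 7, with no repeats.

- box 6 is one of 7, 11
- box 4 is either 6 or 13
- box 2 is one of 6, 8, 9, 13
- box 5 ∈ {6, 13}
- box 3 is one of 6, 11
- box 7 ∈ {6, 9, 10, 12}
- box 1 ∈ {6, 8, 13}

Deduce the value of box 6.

7

The 2 variables box 4 and box 5 are confined to {6, 13}, which locks those values in; drop them from box 1, box 2, box 3, box 7.
box 1 has just one choice, so box 1 = 8. So box 2 can't be 8.
box 2 has just one choice, so box 2 = 9. Eliminate 9 elsewhere: box 7.
That leaves box 3 = 11. Eliminate 11 elsewhere: box 6.
So box 6 = 7.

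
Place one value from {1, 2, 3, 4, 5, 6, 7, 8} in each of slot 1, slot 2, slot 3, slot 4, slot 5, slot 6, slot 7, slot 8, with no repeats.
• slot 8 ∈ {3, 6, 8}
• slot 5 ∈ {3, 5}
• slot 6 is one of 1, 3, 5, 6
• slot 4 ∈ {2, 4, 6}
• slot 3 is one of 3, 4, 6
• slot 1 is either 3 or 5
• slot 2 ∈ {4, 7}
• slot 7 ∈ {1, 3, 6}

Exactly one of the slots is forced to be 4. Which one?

The 8 variables draw from only 8 values {1, 2, 3, 4, 5, 6, 7, 8}, so each is used; only slot 4 can be 2, hence slot 4 = 2.
The 7 still-open variables together cover exactly {1, 3, 4, 5, 6, 7, 8} — 7 values for 7 variables — and 7 appears only in slot 2's list, so slot 2 = 7.
The 6 still-open variables draw from only 6 values {1, 3, 4, 5, 6, 8}, so each is used; only slot 3 can be 4, hence slot 3 = 4.

slot 3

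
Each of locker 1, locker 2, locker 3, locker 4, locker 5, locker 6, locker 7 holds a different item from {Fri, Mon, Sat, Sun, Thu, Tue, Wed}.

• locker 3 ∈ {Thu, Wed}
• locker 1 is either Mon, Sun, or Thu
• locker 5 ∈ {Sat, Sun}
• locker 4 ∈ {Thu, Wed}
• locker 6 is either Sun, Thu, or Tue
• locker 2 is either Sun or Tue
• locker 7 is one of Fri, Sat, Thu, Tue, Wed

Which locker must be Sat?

The 7 variables together cover exactly {Fri, Mon, Sat, Sun, Thu, Tue, Wed} — 7 values for 7 variables — and Fri appears only in locker 7's list, so locker 7 = Fri.
The 6 still-open variables draw from only 6 values {Mon, Sat, Sun, Thu, Tue, Wed}, so each is used; only locker 1 can be Mon, hence locker 1 = Mon.
The 5 still-open variables together cover exactly {Sat, Sun, Thu, Tue, Wed} — 5 values for 5 variables — and Sat appears only in locker 5's list, so locker 5 = Sat.

locker 5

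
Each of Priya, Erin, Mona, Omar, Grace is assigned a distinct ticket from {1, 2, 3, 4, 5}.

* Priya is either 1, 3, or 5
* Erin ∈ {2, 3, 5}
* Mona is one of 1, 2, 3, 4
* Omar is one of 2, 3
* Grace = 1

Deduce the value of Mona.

Grace's domain is down to {1}, so Grace = 1. So Priya, Mona can't be 1.
Among the 4 still-open variables, 4 fits only Mona (and all 4 values in {2, 3, 4, 5} must be used), so Mona = 4.

4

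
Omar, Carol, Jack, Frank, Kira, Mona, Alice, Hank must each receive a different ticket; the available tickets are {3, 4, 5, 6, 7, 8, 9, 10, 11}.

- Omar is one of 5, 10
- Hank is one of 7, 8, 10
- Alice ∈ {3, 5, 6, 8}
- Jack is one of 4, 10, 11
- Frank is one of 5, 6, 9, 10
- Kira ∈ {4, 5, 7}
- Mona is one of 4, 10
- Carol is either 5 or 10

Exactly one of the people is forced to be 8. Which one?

Omar and Carol share exactly the 2 values {5, 10}; by pigeonhole those values go to them, so strike 5, 10 from Jack, Frank, Kira, Mona, Alice, Hank.
That leaves Mona = 4. Eliminate 4 elsewhere: Jack, Kira.
That leaves Jack = 11.
Kira's domain is down to {7}, so Kira = 7. So Hank can't be 7.
So 8 goes to Hank.

Hank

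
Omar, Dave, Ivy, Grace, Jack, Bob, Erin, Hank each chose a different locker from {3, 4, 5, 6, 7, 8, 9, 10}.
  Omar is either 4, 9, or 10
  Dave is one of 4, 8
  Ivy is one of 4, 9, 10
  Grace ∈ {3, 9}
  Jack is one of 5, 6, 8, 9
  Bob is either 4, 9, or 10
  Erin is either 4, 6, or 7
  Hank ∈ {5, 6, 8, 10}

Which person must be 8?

Dave

The 8 variables draw from only 8 values {3, 4, 5, 6, 7, 8, 9, 10}, so each is used; only Grace can be 3, hence Grace = 3.
Among the 7 still-open variables, 7 fits only Erin (and all 7 values in {4, 5, 6, 7, 8, 9, 10} must be used), so Erin = 7.
Omar, Ivy, Bob between them cover only {4, 9, 10} — a naked triple. Remove those values from Dave, Jack, Hank.
So 8 goes to Dave.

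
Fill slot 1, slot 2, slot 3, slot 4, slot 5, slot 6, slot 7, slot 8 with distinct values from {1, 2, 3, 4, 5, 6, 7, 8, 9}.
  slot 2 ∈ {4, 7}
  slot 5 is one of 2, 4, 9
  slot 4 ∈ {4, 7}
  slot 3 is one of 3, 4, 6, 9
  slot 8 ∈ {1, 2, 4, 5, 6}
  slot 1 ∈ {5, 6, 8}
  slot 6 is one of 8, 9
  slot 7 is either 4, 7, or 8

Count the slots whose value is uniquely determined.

slot 2 and slot 4 share exactly the 2 values {4, 7}; by pigeonhole those values go to them, so strike 4, 7 from slot 3, slot 5, slot 7, slot 8.
slot 7 has just one choice, so slot 7 = 8. Strike 8 from slot 1, slot 6.
That leaves slot 6 = 9. Eliminate 9 elsewhere: slot 3, slot 5.
That leaves slot 5 = 2. Strike 2 from slot 8.
Determined: slot 5=2, slot 6=9, slot 7=8. The other slots each still have more than one consistent value. That makes 3.

3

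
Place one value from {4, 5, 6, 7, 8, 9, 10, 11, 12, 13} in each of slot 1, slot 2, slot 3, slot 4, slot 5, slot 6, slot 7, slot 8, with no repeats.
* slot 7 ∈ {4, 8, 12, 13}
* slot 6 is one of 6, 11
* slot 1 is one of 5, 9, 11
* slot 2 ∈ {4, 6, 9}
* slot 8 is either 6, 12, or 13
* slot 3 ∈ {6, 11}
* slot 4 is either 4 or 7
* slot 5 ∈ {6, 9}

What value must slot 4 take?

The 2 variables slot 3 and slot 6 are confined to {6, 11}, which locks those values in; drop them from slot 1, slot 2, slot 5, slot 8.
That leaves slot 5 = 9. So slot 1, slot 2 can't be 9.
slot 1 has just one choice, so slot 1 = 5.
That leaves slot 2 = 4. Strike 4 from slot 4, slot 7.
So slot 4 = 7.

7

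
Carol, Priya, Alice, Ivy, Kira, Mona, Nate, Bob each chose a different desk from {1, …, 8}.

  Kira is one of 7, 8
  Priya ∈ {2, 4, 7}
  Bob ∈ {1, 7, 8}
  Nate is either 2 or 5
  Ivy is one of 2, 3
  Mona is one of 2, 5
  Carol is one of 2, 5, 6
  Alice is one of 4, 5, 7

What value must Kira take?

8

The 8 variables draw from only 8 values {1, 2, 3, 4, 5, 6, 7, 8}, so each is used; only Bob can be 1, hence Bob = 1.
The 7 still-open variables draw from only 7 values {2, 3, 4, 5, 6, 7, 8}, so each is used; only Ivy can be 3, hence Ivy = 3.
Among the 6 still-open variables, 6 fits only Carol (and all 6 values in {2, 4, 5, 6, 7, 8} must be used), so Carol = 6.
The 5 still-open variables draw from only 5 values {2, 4, 5, 7, 8}, so each is used; only Kira can be 8, hence Kira = 8.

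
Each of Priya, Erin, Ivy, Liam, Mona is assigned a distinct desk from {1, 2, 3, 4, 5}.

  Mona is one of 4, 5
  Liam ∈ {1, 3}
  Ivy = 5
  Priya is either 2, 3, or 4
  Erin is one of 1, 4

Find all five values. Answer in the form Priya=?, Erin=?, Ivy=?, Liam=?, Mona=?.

Ivy's domain is down to {5}, so Ivy = 5. Strike 5 from Mona.
Mona must be 4 (only option left). So Priya, Erin can't be 4.
Erin's domain is down to {1}, so Erin = 1. Strike 1 from Liam.
Liam's domain is down to {3}, so Liam = 3. Remove 3 from Priya.
That leaves Priya = 2.

Priya=2, Erin=1, Ivy=5, Liam=3, Mona=4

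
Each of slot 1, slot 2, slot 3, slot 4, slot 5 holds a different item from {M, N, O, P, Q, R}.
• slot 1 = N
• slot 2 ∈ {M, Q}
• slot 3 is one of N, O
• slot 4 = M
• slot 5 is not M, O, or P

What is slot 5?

slot 1 must be N (only option left). Strike N from slot 3, slot 5.
slot 3 must be O (only option left).
slot 4's domain is down to {M}, so slot 4 = M. Strike M from slot 2.
That leaves slot 2 = Q. Strike Q from slot 5.
So slot 5 = R.

R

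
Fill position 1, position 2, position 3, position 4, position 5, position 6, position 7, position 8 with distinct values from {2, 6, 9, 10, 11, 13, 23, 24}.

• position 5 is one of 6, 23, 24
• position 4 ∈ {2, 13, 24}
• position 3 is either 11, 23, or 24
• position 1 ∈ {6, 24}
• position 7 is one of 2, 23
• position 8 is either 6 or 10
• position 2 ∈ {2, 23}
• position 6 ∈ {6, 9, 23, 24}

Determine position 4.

Among the 8 variables, 9 fits only position 6 (and all 8 values in {2, 6, 9, 10, 11, 13, 23, 24} must be used), so position 6 = 9.
Among the 7 still-open variables, 10 fits only position 8 (and all 7 values in {2, 6, 10, 11, 13, 23, 24} must be used), so position 8 = 10.
Among the 6 still-open variables, 11 fits only position 3 (and all 6 values in {2, 6, 11, 13, 23, 24} must be used), so position 3 = 11.
The 5 still-open variables draw from only 5 values {2, 6, 13, 23, 24}, so each is used; only position 4 can be 13, hence position 4 = 13.

13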